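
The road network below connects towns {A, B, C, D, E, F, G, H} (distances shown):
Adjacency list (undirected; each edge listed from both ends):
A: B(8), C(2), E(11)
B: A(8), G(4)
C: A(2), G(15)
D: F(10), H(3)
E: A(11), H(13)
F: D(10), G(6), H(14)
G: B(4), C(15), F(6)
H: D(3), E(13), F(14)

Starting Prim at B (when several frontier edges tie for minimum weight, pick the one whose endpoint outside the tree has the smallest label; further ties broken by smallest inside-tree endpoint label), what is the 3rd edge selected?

Grow the tree from B using Prim:
Step 1: cheapest edge leaving the tree is B—G (4); add G.
Step 2: cheapest edge leaving the tree is F—G (6); add F.
Step 3: cheapest edge leaving the tree is A—B (8); add A.
Step 4: cheapest edge leaving the tree is A—C (2); add C.
Step 5: cheapest edge leaving the tree is D—F (10); add D.
Step 6: cheapest edge leaving the tree is D—H (3); add H.
Step 7: cheapest edge leaving the tree is A—E (11); add E.
The 3rd edge added is A—B.

A-B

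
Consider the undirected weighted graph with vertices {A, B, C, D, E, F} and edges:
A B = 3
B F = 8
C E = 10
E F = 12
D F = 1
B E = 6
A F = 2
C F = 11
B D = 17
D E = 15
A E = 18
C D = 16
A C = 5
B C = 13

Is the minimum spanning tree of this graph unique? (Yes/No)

Yes

Sort edges by weight, then run Kruskal:
D F (1): add. Components now {A} {B} {C} {D,F} {E}
A F (2): add. Components now {A,D,F} {B} {C} {E}
A B (3): add. Components now {A,B,D,F} {C} {E}
A C (5): add. Components now {A,B,C,D,F} {E}
B E (6): add. Components now {A,B,C,D,E,F}
Every non-tree edge has weight strictly greater than the heaviest edge on the tree path between its endpoints, so the MST is unique.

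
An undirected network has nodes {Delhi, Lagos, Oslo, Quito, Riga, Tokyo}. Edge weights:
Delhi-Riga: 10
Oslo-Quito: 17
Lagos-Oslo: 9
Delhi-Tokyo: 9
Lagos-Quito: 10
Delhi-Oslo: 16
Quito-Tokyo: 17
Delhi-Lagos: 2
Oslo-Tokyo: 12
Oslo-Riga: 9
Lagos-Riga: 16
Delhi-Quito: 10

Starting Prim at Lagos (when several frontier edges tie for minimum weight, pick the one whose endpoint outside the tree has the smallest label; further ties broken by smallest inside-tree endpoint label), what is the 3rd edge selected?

Prim, starting at Lagos.
Step 1: cheapest edge leaving the tree is Delhi-Lagos (2); add Delhi.
Step 2: cheapest edge leaving the tree is Lagos-Oslo (9); add Oslo.
Step 3: cheapest edge leaving the tree is Oslo-Riga (9); add Riga.
Step 4: cheapest edge leaving the tree is Delhi-Tokyo (9); add Tokyo.
Step 5: cheapest edge leaving the tree is Delhi-Quito (10); add Quito.
The 3rd edge added is Oslo-Riga.

Oslo-Riga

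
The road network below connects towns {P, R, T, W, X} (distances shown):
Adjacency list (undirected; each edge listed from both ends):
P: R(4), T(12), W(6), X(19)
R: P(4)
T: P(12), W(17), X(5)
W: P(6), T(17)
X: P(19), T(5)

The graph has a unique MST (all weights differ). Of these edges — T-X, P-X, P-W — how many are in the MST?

2

Kruskal's algorithm — process edges by increasing weight (ties by edge label):
P-R (4): add. Components now {P,R} {T} {X} {W}
T-X (5): add. Components now {P,R} {T,X} {W}
P-W (6): add. Components now {P,R,W} {T,X}
P-T (12): add. Components now {P,R,T,W,X}
MST edge set: {P-R, T-X, P-W, P-T}.
Of the listed edges, {T-X, P-W} are in the MST → 2.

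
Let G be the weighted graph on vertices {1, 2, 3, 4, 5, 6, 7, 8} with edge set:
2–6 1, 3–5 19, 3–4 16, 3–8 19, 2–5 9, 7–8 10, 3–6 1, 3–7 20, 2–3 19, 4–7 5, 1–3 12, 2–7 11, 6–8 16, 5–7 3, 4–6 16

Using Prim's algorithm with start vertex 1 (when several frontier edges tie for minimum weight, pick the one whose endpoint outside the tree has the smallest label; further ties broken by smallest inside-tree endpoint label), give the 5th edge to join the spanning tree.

Prim's algorithm from 1:
Step 1: cheapest edge leaving the tree is 1–3 (12); add 3.
Step 2: cheapest edge leaving the tree is 3–6 (1); add 6.
Step 3: cheapest edge leaving the tree is 2–6 (1); add 2.
Step 4: cheapest edge leaving the tree is 2–5 (9); add 5.
Step 5: cheapest edge leaving the tree is 5–7 (3); add 7.
Step 6: cheapest edge leaving the tree is 4–7 (5); add 4.
Step 7: cheapest edge leaving the tree is 7–8 (10); add 8.
The 5th edge added is 5–7.

5-7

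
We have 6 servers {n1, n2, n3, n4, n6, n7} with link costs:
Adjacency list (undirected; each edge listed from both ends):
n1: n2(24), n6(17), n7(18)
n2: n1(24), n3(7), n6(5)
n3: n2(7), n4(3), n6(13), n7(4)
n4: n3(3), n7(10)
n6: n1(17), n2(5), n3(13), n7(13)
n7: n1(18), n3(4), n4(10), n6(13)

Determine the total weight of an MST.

Kruskal: consider edges lightest-first.
n3-n4 (3): add. Components now {n6} {n3,n4} {n7} {n2} {n1}
n3-n7 (4): add. Components now {n6} {n3,n4,n7} {n2} {n1}
n2-n6 (5): add. Components now {n2,n6} {n3,n4,n7} {n1}
n2-n3 (7): add. Components now {n2,n3,n4,n6,n7} {n1}
n4-n7 (10): skip — n4 and n7 already connected.
n3-n6 (13): skip — n6 and n3 already connected.
n6-n7 (13): skip — n6 and n7 already connected.
n1-n6 (17): add. Components now {n1,n2,n3,n4,n6,n7}
MST edges: n3-n4, n3-n7, n2-n6, n2-n3, n1-n6; total weight 3+4+5+7+17 = 36.

36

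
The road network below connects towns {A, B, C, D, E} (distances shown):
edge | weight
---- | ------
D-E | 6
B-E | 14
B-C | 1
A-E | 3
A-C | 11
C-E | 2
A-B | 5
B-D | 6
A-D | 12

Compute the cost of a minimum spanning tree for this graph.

Grow the tree from E using Prim:
Step 1: frontier [C-E 2, A-E 3, D-E 6, B-E 14] → take C-E (2); add C.
Step 2: frontier [B-C 1, A-C 11, A-E 3, D-E 6, B-E 14] → take B-C (1); add B.
Step 3: frontier [A-B 5, B-D 6, A-C 11, A-E 3, D-E 6] → take A-E (3); add A.
Step 4: frontier [A-D 12, B-D 6, D-E 6] → take B-D (6); add D.
MST edges: C-E, B-C, A-E, B-D; total weight 2+1+3+6 = 12.

12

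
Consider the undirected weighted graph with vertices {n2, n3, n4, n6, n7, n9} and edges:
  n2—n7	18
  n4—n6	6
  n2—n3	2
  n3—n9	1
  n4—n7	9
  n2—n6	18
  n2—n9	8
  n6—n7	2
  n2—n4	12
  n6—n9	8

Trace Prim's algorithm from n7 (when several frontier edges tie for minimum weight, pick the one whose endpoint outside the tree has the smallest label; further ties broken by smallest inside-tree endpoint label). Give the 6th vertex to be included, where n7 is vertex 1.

n2

Prim, starting at n7.
Step 1: cheapest edge leaving the tree is n6—n7 (2); add n6.
Step 2: cheapest edge leaving the tree is n4—n6 (6); add n4.
Step 3: cheapest edge leaving the tree is n6—n9 (8); add n9.
Step 4: cheapest edge leaving the tree is n3—n9 (1); add n3.
Step 5: cheapest edge leaving the tree is n2—n3 (2); add n2.
Vertex order: n7, n6, n4, n9, n3, n2. The 6th vertex is n2.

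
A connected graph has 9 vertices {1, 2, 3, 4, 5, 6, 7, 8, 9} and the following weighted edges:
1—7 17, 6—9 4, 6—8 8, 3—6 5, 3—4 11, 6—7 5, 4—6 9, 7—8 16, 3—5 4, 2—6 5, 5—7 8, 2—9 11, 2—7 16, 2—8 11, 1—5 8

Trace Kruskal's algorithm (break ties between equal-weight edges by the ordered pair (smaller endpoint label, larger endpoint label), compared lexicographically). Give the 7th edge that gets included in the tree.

6-8

Sort edges by weight, then run Kruskal:
3—5 (4): add — endpoints in different components.
6—9 (4): add — endpoints in different components.
2—6 (5): add — endpoints in different components.
3—6 (5): add — endpoints in different components.
6—7 (5): add — endpoints in different components.
1—5 (8): add — endpoints in different components.
5—7 (8): skip — 5 and 7 already connected.
6—8 (8): add — endpoints in different components.
4—6 (9): add — endpoints in different components.
The 7th edge added is 6—8.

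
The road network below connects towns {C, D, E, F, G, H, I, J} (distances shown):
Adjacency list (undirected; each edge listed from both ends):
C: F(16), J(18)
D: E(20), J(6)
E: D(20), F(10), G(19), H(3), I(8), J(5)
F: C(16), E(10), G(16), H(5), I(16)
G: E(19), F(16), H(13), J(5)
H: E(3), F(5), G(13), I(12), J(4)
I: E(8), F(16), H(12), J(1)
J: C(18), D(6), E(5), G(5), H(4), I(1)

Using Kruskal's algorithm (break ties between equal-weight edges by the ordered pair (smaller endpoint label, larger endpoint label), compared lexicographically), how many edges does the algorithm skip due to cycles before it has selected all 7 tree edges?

Sort edges by weight, then run Kruskal:
I-J (1): add — endpoints in different components.
E-H (3): add — endpoints in different components.
H-J (4): add — endpoints in different components.
E-J (5): skip — E and J already connected.
F-H (5): add — endpoints in different components.
G-J (5): add — endpoints in different components.
D-J (6): add — endpoints in different components.
E-I (8): skip — E and I already connected.
E-F (10): skip — E and F already connected.
H-I (12): skip — H and I already connected.
G-H (13): skip — G and H already connected.
C-F (16): add — endpoints in different components.
Edges rejected before the tree was complete: 5.

5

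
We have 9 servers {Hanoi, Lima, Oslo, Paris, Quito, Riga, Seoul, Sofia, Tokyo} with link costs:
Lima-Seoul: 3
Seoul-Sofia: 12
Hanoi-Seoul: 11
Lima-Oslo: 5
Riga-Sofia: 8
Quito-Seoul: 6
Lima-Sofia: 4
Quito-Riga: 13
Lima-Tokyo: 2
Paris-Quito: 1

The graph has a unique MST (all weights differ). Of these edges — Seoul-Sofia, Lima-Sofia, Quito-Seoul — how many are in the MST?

Kruskal: consider edges lightest-first.
Paris-Quito (1): add — endpoints in different components.
Lima-Tokyo (2): add — endpoints in different components.
Lima-Seoul (3): add — endpoints in different components.
Lima-Sofia (4): add — endpoints in different components.
Lima-Oslo (5): add — endpoints in different components.
Quito-Seoul (6): add — endpoints in different components.
Riga-Sofia (8): add — endpoints in different components.
Hanoi-Seoul (11): add — endpoints in different components.
MST edge set: {Paris-Quito, Lima-Tokyo, Lima-Seoul, Lima-Sofia, Lima-Oslo, Quito-Seoul, Riga-Sofia, Hanoi-Seoul}.
Of the listed edges, {Lima-Sofia, Quito-Seoul} are in the MST → 2.

2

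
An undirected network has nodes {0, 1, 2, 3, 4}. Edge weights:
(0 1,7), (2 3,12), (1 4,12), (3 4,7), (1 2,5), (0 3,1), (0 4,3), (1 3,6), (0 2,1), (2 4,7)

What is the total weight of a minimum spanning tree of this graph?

Prim's algorithm from 1:
Step 1: frontier [1 2 5, 1 3 6, 0 1 7, 1 4 12] → take 1 2 (5); add 2.
Step 2: frontier [1 3 6, 0 1 7, 1 4 12, 0 2 1, 2 4 7, 2 3 12] → take 0 2 (1); add 0.
Step 3: frontier [0 3 1, 0 4 3, 1 3 6, 1 4 12, 2 4 7, 2 3 12] → take 0 3 (1); add 3.
Step 4: frontier [0 4 3, 1 4 12, 2 4 7, 3 4 7] → take 0 4 (3); add 4.
MST edges: 1 2, 0 2, 0 3, 0 4; total weight 5+1+1+3 = 10.

10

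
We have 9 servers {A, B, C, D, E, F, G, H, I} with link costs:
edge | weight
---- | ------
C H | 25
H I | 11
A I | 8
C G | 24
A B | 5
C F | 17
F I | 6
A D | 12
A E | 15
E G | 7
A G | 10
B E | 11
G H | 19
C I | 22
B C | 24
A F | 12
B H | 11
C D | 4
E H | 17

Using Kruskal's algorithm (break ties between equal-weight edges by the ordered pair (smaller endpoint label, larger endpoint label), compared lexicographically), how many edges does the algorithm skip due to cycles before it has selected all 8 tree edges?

Sort edges by weight, then run Kruskal:
C D (4): add — endpoints in different components.
A B (5): add — endpoints in different components.
F I (6): add — endpoints in different components.
E G (7): add — endpoints in different components.
A I (8): add — endpoints in different components.
A G (10): add — endpoints in different components.
B E (11): skip — B and E already connected.
B H (11): add — endpoints in different components.
H I (11): skip — H and I already connected.
A D (12): add — endpoints in different components.
Edges rejected before the tree was complete: 2.

2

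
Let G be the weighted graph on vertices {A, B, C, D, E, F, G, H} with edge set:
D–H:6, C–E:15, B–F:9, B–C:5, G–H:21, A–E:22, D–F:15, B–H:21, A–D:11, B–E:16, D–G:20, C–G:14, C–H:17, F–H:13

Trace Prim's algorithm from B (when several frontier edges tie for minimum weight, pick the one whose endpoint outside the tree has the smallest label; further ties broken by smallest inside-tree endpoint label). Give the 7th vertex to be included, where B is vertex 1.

Prim's algorithm from B:
Step 1: frontier [B–C 5, B–F 9, B–E 16, B–H 21] → take B–C (5); add C.
Step 2: frontier [B–F 9, B–E 16, B–H 21, C–G 14, C–E 15, C–H 17] → take B–F (9); add F.
Step 3: frontier [B–E 16, B–H 21, C–G 14, C–E 15, C–H 17, F–H 13, D–F 15] → take F–H (13); add H.
Step 4: frontier [B–E 16, C–G 14, C–E 15, D–F 15, D–H 6, G–H 21] → take D–H (6); add D.
Step 5: frontier [B–E 16, C–G 14, C–E 15, A–D 11, D–G 20, G–H 21] → take A–D (11); add A.
Step 6: frontier [A–E 22, B–E 16, C–G 14, C–E 15, D–G 20, G–H 21] → take C–G (14); add G.
Step 7: frontier [A–E 22, B–E 16, C–E 15] → take C–E (15); add E.
Vertex order: B, C, F, H, D, A, G, E. The 7th vertex is G.

G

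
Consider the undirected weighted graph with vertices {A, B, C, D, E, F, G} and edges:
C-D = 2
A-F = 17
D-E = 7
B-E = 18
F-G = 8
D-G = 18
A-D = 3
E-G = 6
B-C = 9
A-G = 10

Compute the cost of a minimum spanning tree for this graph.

Prim, starting at D.
Step 1: frontier [C-D 2, A-D 3, D-E 7, D-G 18] → take C-D (2); add C.
Step 2: frontier [B-C 9, A-D 3, D-E 7, D-G 18] → take A-D (3); add A.
Step 3: frontier [A-G 10, A-F 17, B-C 9, D-E 7, D-G 18] → take D-E (7); add E.
Step 4: frontier [A-G 10, A-F 17, B-C 9, D-G 18, E-G 6, B-E 18] → take E-G (6); add G.
Step 5: frontier [A-F 17, B-C 9, B-E 18, F-G 8] → take F-G (8); add F.
Step 6: frontier [B-C 9, B-E 18] → take B-C (9); add B.
MST edges: C-D, A-D, D-E, E-G, F-G, B-C; total weight 2+3+7+6+8+9 = 35.

35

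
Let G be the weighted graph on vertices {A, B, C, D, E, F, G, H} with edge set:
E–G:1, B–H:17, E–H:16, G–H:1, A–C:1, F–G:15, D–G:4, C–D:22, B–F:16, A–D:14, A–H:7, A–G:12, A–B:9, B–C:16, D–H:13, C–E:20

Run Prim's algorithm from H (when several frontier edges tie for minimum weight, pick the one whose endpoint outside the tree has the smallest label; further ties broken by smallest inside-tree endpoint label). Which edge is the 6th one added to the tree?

Grow the tree from H using Prim:
Step 1: cheapest edge leaving the tree is G–H (1); add G.
Step 2: cheapest edge leaving the tree is E–G (1); add E.
Step 3: cheapest edge leaving the tree is D–G (4); add D.
Step 4: cheapest edge leaving the tree is A–H (7); add A.
Step 5: cheapest edge leaving the tree is A–C (1); add C.
Step 6: cheapest edge leaving the tree is A–B (9); add B.
Step 7: cheapest edge leaving the tree is F–G (15); add F.
The 6th edge added is A–B.

A-B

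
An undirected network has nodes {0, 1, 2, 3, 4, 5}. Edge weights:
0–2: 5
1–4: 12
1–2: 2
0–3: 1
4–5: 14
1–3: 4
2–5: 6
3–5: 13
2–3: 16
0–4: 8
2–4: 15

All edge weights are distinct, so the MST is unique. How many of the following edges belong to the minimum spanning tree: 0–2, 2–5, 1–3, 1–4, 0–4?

3

Sort edges by weight, then run Kruskal:
0–3 (1): add — endpoints in different components.
1–2 (2): add — endpoints in different components.
1–3 (4): add — endpoints in different components.
0–2 (5): skip — 0 and 2 already connected.
2–5 (6): add — endpoints in different components.
0–4 (8): add — endpoints in different components.
MST edge set: {0–3, 1–2, 1–3, 2–5, 0–4}.
Of the listed edges, {2–5, 1–3, 0–4} are in the MST → 3.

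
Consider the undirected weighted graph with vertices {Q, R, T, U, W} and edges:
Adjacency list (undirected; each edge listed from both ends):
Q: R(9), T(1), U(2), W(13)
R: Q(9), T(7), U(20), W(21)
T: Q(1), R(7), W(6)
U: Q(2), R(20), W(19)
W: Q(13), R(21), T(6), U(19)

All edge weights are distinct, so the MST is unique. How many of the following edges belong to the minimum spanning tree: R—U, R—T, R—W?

Kruskal's algorithm — process edges by increasing weight (ties by edge label):
Q—T (1): add — endpoints in different components.
Q—U (2): add — endpoints in different components.
T—W (6): add — endpoints in different components.
R—T (7): add — endpoints in different components.
MST edge set: {Q—T, Q—U, T—W, R—T}.
Of the listed edges, {R—T} are in the MST → 1.

1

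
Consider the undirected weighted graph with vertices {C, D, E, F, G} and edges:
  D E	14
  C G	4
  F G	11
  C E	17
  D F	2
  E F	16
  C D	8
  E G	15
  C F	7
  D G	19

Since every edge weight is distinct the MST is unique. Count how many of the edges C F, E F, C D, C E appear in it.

Sort edges by weight, then run Kruskal:
D F (2): add — endpoints in different components.
C G (4): add — endpoints in different components.
C F (7): add — endpoints in different components.
C D (8): skip — C and D already connected.
F G (11): skip — F and G already connected.
D E (14): add — endpoints in different components.
MST edge set: {D F, C G, C F, D E}.
Of the listed edges, {C F} are in the MST → 1.

1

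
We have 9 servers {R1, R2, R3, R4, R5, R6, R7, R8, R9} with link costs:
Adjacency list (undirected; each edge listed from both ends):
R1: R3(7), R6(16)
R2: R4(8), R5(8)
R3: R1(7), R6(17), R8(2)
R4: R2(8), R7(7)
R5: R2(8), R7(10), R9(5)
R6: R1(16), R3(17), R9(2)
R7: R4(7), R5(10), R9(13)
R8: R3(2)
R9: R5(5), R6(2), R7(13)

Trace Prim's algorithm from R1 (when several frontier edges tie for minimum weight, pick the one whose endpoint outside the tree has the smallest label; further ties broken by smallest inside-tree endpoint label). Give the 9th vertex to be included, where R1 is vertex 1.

R7

Prim's algorithm from R1:
Step 1: frontier [R1 R3 7, R1 R6 16] → take R1 R3 (7); add R3.
Step 2: frontier [R1 R6 16, R3 R8 2, R3 R6 17] → take R3 R8 (2); add R8.
Step 3: frontier [R1 R6 16, R3 R6 17] → take R1 R6 (16); add R6.
Step 4: frontier [R6 R9 2] → take R6 R9 (2); add R9.
Step 5: frontier [R5 R9 5, R7 R9 13] → take R5 R9 (5); add R5.
Step 6: frontier [R2 R5 8, R5 R7 10, R7 R9 13] → take R2 R5 (8); add R2.
Step 7: frontier [R2 R4 8, R5 R7 10, R7 R9 13] → take R2 R4 (8); add R4.
Step 8: frontier [R4 R7 7, R5 R7 10, R7 R9 13] → take R4 R7 (7); add R7.
Vertex order: R1, R3, R8, R6, R9, R5, R2, R4, R7. The 9th vertex is R7.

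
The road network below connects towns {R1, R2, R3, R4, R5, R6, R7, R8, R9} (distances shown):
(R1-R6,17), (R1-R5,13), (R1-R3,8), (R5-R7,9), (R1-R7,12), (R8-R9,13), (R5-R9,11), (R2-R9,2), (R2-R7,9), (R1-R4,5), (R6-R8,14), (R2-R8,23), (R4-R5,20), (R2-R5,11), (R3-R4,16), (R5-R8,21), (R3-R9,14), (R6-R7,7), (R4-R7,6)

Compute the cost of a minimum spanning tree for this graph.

Sort edges by weight, then run Kruskal:
R2-R9 (2): add — endpoints in different components.
R1-R4 (5): add — endpoints in different components.
R4-R7 (6): add — endpoints in different components.
R6-R7 (7): add — endpoints in different components.
R1-R3 (8): add — endpoints in different components.
R2-R7 (9): add — endpoints in different components.
R5-R7 (9): add — endpoints in different components.
R2-R5 (11): skip — R2 and R5 already connected.
R5-R9 (11): skip — R5 and R9 already connected.
R1-R7 (12): skip — R1 and R7 already connected.
R1-R5 (13): skip — R1 and R5 already connected.
R8-R9 (13): add — endpoints in different components.
MST edges: R2-R9, R1-R4, R4-R7, R6-R7, R1-R3, R2-R7, R5-R7, R8-R9; total weight 2+5+6+7+8+9+9+13 = 59.

59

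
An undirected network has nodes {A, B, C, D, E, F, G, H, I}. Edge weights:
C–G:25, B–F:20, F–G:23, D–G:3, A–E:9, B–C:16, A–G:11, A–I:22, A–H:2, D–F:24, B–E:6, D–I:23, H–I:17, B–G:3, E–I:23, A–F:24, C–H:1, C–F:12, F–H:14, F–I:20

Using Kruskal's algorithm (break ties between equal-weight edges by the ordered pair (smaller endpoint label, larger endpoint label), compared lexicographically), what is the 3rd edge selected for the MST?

B-G

Sort edges by weight, then run Kruskal:
C–H (1): add — endpoints in different components.
A–H (2): add — endpoints in different components.
B–G (3): add — endpoints in different components.
D–G (3): add — endpoints in different components.
B–E (6): add — endpoints in different components.
A–E (9): add — endpoints in different components.
A–G (11): skip — A and G already connected.
C–F (12): add — endpoints in different components.
F–H (14): skip — F and H already connected.
B–C (16): skip — B and C already connected.
H–I (17): add — endpoints in different components.
The 3rd edge added is B–G.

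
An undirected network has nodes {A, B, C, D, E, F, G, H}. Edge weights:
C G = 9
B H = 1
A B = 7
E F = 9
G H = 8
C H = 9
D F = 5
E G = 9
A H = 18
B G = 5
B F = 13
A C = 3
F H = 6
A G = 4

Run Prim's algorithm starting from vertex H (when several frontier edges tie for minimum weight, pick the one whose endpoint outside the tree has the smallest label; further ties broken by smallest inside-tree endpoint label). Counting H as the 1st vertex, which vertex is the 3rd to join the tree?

Prim's algorithm from H:
Step 1: cheapest edge leaving the tree is B H (1); add B.
Step 2: cheapest edge leaving the tree is B G (5); add G.
Step 3: cheapest edge leaving the tree is A G (4); add A.
Step 4: cheapest edge leaving the tree is A C (3); add C.
Step 5: cheapest edge leaving the tree is F H (6); add F.
Step 6: cheapest edge leaving the tree is D F (5); add D.
Step 7: cheapest edge leaving the tree is E F (9); add E.
Vertex order: H, B, G, A, C, F, D, E. The 3rd vertex is G.

G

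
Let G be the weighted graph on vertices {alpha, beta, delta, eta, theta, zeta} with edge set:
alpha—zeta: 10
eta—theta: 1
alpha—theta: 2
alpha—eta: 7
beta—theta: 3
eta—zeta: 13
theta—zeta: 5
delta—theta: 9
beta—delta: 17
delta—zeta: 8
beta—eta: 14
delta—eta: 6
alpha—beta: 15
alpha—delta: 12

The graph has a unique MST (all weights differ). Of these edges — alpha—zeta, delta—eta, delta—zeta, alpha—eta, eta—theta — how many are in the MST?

2

Sort edges by weight, then run Kruskal:
eta—theta (1): add. Components now {alpha} {zeta} {beta} {eta,theta} {delta}
alpha—theta (2): add. Components now {alpha,eta,theta} {zeta} {beta} {delta}
beta—theta (3): add. Components now {alpha,beta,eta,theta} {zeta} {delta}
theta—zeta (5): add. Components now {alpha,beta,eta,theta,zeta} {delta}
delta—eta (6): add. Components now {alpha,beta,delta,eta,theta,zeta}
MST edge set: {eta—theta, alpha—theta, beta—theta, theta—zeta, delta—eta}.
Of the listed edges, {delta—eta, eta—theta} are in the MST → 2.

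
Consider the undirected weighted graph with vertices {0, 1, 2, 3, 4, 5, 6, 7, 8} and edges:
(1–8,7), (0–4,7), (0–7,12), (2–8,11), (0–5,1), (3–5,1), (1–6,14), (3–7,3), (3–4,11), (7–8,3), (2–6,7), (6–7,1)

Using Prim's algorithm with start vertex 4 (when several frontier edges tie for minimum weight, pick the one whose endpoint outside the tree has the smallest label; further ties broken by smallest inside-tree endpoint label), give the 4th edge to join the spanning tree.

Grow the tree from 4 using Prim:
Step 1: cheapest edge leaving the tree is 0–4 (7); add 0.
Step 2: cheapest edge leaving the tree is 0–5 (1); add 5.
Step 3: cheapest edge leaving the tree is 3–5 (1); add 3.
Step 4: cheapest edge leaving the tree is 3–7 (3); add 7.
Step 5: cheapest edge leaving the tree is 6–7 (1); add 6.
Step 6: cheapest edge leaving the tree is 7–8 (3); add 8.
Step 7: cheapest edge leaving the tree is 1–8 (7); add 1.
Step 8: cheapest edge leaving the tree is 2–6 (7); add 2.
The 4th edge added is 3–7.

3-7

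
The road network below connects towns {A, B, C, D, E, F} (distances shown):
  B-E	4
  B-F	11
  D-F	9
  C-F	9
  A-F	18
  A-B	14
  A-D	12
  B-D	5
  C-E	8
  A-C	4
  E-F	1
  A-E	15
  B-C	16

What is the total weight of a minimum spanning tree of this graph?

22

Prim, starting at E.
Step 1: cheapest edge leaving the tree is E-F (1); add F.
Step 2: cheapest edge leaving the tree is B-E (4); add B.
Step 3: cheapest edge leaving the tree is B-D (5); add D.
Step 4: cheapest edge leaving the tree is C-E (8); add C.
Step 5: cheapest edge leaving the tree is A-C (4); add A.
MST edges: E-F, B-E, B-D, C-E, A-C; total weight 1+4+5+8+4 = 22.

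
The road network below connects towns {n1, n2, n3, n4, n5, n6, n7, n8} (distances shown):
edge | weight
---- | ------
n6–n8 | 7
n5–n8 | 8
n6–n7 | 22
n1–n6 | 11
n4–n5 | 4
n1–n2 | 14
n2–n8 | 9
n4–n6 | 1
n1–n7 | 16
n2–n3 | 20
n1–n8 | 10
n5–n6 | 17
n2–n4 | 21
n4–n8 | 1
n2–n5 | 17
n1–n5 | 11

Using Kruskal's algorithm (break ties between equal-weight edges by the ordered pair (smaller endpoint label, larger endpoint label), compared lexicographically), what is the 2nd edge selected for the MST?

n4-n8

Sort edges by weight, then run Kruskal:
n4–n6 (1): add — endpoints in different components.
n4–n8 (1): add — endpoints in different components.
n4–n5 (4): add — endpoints in different components.
n6–n8 (7): skip — n6 and n8 already connected.
n5–n8 (8): skip — n5 and n8 already connected.
n2–n8 (9): add — endpoints in different components.
n1–n8 (10): add — endpoints in different components.
n1–n5 (11): skip — n1 and n5 already connected.
n1–n6 (11): skip — n1 and n6 already connected.
n1–n2 (14): skip — n1 and n2 already connected.
n1–n7 (16): add — endpoints in different components.
n2–n5 (17): skip — n5 and n2 already connected.
n5–n6 (17): skip — n5 and n6 already connected.
n2–n3 (20): add — endpoints in different components.
The 2nd edge added is n4–n8.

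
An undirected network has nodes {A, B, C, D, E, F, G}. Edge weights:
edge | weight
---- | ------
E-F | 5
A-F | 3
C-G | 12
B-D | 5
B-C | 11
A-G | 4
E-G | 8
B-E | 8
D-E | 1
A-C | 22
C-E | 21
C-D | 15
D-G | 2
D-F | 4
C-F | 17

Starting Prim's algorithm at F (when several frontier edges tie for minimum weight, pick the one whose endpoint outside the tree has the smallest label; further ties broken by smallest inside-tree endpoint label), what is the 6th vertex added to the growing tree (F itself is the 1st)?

B

Prim, starting at F.
Step 1: cheapest edge leaving the tree is A-F (3); add A.
Step 2: cheapest edge leaving the tree is D-F (4); add D.
Step 3: cheapest edge leaving the tree is D-E (1); add E.
Step 4: cheapest edge leaving the tree is D-G (2); add G.
Step 5: cheapest edge leaving the tree is B-D (5); add B.
Step 6: cheapest edge leaving the tree is B-C (11); add C.
Vertex order: F, A, D, E, G, B, C. The 6th vertex is B.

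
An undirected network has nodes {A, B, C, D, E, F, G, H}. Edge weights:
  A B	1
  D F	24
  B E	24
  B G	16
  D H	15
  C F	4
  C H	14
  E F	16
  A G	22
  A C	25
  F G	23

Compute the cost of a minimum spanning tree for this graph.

89

Kruskal: consider edges lightest-first.
A B (1): add — endpoints in different components.
C F (4): add — endpoints in different components.
C H (14): add — endpoints in different components.
D H (15): add — endpoints in different components.
B G (16): add — endpoints in different components.
E F (16): add — endpoints in different components.
A G (22): skip — A and G already connected.
F G (23): add — endpoints in different components.
MST edges: A B, C F, C H, D H, B G, E F, F G; total weight 1+4+14+15+16+16+23 = 89.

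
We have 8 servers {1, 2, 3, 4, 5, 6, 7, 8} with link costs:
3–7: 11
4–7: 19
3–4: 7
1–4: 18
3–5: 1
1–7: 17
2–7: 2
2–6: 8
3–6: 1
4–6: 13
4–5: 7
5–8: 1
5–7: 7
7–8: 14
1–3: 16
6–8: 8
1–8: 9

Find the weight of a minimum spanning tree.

28

Grow the tree from 4 using Prim:
Step 1: cheapest edge leaving the tree is 3–4 (7); add 3.
Step 2: cheapest edge leaving the tree is 3–5 (1); add 5.
Step 3: cheapest edge leaving the tree is 3–6 (1); add 6.
Step 4: cheapest edge leaving the tree is 5–8 (1); add 8.
Step 5: cheapest edge leaving the tree is 5–7 (7); add 7.
Step 6: cheapest edge leaving the tree is 2–7 (2); add 2.
Step 7: cheapest edge leaving the tree is 1–8 (9); add 1.
MST edges: 3–4, 3–5, 3–6, 5–8, 5–7, 2–7, 1–8; total weight 7+1+1+1+7+2+9 = 28.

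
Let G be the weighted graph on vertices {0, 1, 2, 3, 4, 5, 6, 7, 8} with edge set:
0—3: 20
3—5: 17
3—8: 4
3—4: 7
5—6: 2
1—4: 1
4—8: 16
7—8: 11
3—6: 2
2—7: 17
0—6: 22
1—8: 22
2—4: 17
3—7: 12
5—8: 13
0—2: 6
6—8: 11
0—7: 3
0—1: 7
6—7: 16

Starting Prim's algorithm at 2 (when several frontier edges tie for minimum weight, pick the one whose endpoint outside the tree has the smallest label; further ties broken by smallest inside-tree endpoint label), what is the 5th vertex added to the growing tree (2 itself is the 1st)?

Prim, starting at 2.
Step 1: cheapest edge leaving the tree is 0—2 (6); add 0.
Step 2: cheapest edge leaving the tree is 0—7 (3); add 7.
Step 3: cheapest edge leaving the tree is 0—1 (7); add 1.
Step 4: cheapest edge leaving the tree is 1—4 (1); add 4.
Step 5: cheapest edge leaving the tree is 3—4 (7); add 3.
Step 6: cheapest edge leaving the tree is 3—6 (2); add 6.
Step 7: cheapest edge leaving the tree is 5—6 (2); add 5.
Step 8: cheapest edge leaving the tree is 3—8 (4); add 8.
Vertex order: 2, 0, 7, 1, 4, 3, 6, 5, 8. The 5th vertex is 4.

4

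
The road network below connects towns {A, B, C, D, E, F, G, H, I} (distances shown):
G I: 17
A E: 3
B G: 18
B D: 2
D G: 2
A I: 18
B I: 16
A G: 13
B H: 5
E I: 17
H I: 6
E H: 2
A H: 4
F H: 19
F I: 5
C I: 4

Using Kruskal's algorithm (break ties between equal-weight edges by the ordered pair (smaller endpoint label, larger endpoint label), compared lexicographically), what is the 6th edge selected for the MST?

B-H

Kruskal: consider edges lightest-first.
B D (2): add — endpoints in different components.
D G (2): add — endpoints in different components.
E H (2): add — endpoints in different components.
A E (3): add — endpoints in different components.
A H (4): skip — A and H already connected.
C I (4): add — endpoints in different components.
B H (5): add — endpoints in different components.
F I (5): add — endpoints in different components.
H I (6): add — endpoints in different components.
The 6th edge added is B H.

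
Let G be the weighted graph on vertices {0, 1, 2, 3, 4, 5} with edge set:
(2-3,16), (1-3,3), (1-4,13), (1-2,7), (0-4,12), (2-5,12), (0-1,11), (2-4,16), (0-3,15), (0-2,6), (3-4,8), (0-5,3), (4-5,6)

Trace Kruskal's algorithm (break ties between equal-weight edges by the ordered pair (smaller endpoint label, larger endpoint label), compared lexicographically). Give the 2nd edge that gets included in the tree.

1-3

Kruskal's algorithm — process edges by increasing weight (ties by edge label):
0-5 (3): add — endpoints in different components.
1-3 (3): add — endpoints in different components.
0-2 (6): add — endpoints in different components.
4-5 (6): add — endpoints in different components.
1-2 (7): add — endpoints in different components.
The 2nd edge added is 1-3.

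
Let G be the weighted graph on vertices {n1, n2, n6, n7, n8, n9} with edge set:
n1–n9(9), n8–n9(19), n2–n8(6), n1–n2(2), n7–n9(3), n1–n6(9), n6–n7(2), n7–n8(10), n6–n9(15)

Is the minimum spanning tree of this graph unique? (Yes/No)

No

Kruskal's algorithm — process edges by increasing weight (ties by edge label):
n1–n2 (2): add — endpoints in different components.
n6–n7 (2): add — endpoints in different components.
n7–n9 (3): add — endpoints in different components.
n2–n8 (6): add — endpoints in different components.
n1–n6 (9): add — endpoints in different components.
Non-tree edge n1–n9 has weight 9, equal to the heaviest edge on its tree cycle — swapping gives another MST of the same weight. Not unique.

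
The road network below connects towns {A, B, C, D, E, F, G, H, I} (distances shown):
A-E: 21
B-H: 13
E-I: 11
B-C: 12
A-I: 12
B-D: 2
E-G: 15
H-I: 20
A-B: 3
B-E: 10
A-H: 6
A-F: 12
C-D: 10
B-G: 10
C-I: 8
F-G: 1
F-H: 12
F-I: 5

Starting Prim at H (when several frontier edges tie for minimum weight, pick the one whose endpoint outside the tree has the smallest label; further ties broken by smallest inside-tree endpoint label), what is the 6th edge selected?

Prim's algorithm from H:
Step 1: cheapest edge leaving the tree is A-H (6); add A.
Step 2: cheapest edge leaving the tree is A-B (3); add B.
Step 3: cheapest edge leaving the tree is B-D (2); add D.
Step 4: cheapest edge leaving the tree is C-D (10); add C.
Step 5: cheapest edge leaving the tree is C-I (8); add I.
Step 6: cheapest edge leaving the tree is F-I (5); add F.
Step 7: cheapest edge leaving the tree is F-G (1); add G.
Step 8: cheapest edge leaving the tree is B-E (10); add E.
The 6th edge added is F-I.

F-I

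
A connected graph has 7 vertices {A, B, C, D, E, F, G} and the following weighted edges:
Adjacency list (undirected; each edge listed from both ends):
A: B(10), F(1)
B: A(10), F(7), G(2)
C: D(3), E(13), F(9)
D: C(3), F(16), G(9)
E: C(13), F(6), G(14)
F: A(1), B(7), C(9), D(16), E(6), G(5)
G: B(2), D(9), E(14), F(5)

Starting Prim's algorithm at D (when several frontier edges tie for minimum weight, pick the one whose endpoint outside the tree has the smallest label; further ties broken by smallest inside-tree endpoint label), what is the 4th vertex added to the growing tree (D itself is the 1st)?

A

Grow the tree from D using Prim:
Step 1: cheapest edge leaving the tree is C—D (3); add C.
Step 2: cheapest edge leaving the tree is C—F (9); add F.
Step 3: cheapest edge leaving the tree is A—F (1); add A.
Step 4: cheapest edge leaving the tree is F—G (5); add G.
Step 5: cheapest edge leaving the tree is B—G (2); add B.
Step 6: cheapest edge leaving the tree is E—F (6); add E.
Vertex order: D, C, F, A, G, B, E. The 4th vertex is A.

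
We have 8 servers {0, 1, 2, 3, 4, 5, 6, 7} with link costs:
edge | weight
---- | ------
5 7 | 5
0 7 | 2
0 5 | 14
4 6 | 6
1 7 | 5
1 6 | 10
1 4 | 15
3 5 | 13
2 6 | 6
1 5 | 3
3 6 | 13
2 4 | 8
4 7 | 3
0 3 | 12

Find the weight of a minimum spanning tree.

37

Sort edges by weight, then run Kruskal:
0 7 (2): add — endpoints in different components.
1 5 (3): add — endpoints in different components.
4 7 (3): add — endpoints in different components.
1 7 (5): add — endpoints in different components.
5 7 (5): skip — 5 and 7 already connected.
2 6 (6): add — endpoints in different components.
4 6 (6): add — endpoints in different components.
2 4 (8): skip — 2 and 4 already connected.
1 6 (10): skip — 1 and 6 already connected.
0 3 (12): add — endpoints in different components.
MST edges: 0 7, 1 5, 4 7, 1 7, 2 6, 4 6, 0 3; total weight 2+3+3+5+6+6+12 = 37.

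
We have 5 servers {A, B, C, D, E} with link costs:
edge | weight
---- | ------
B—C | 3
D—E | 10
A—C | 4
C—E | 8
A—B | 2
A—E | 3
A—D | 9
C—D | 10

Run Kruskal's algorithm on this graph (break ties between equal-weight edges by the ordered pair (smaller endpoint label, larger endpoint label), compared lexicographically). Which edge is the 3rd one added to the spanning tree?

Sort edges by weight, then run Kruskal:
A—B (2): add. Components now {A,B} {C} {D} {E}
A—E (3): add. Components now {A,B,E} {C} {D}
B—C (3): add. Components now {A,B,C,E} {D}
A—C (4): skip — A and C already connected.
C—E (8): skip — C and E already connected.
A—D (9): add. Components now {A,B,C,D,E}
The 3rd edge added is B—C.

B-C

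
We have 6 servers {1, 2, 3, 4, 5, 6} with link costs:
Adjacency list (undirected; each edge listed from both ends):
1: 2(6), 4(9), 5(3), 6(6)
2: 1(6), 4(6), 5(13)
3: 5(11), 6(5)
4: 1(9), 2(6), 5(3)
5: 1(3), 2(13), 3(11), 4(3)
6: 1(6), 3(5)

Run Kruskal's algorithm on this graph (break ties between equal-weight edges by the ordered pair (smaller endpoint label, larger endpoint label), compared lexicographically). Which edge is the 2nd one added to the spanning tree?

4-5

Kruskal: consider edges lightest-first.
1 5 (3): add — endpoints in different components.
4 5 (3): add — endpoints in different components.
3 6 (5): add — endpoints in different components.
1 2 (6): add — endpoints in different components.
1 6 (6): add — endpoints in different components.
The 2nd edge added is 4 5.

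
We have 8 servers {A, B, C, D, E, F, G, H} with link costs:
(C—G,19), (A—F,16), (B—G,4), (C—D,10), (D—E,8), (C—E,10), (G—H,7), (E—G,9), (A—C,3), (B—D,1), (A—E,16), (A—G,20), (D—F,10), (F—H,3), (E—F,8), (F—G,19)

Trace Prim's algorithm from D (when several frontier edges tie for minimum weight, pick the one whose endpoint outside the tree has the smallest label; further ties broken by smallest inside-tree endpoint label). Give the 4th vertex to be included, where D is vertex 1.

H

Grow the tree from D using Prim:
Step 1: cheapest edge leaving the tree is B—D (1); add B.
Step 2: cheapest edge leaving the tree is B—G (4); add G.
Step 3: cheapest edge leaving the tree is G—H (7); add H.
Step 4: cheapest edge leaving the tree is F—H (3); add F.
Step 5: cheapest edge leaving the tree is D—E (8); add E.
Step 6: cheapest edge leaving the tree is C—D (10); add C.
Step 7: cheapest edge leaving the tree is A—C (3); add A.
Vertex order: D, B, G, H, F, E, C, A. The 4th vertex is H.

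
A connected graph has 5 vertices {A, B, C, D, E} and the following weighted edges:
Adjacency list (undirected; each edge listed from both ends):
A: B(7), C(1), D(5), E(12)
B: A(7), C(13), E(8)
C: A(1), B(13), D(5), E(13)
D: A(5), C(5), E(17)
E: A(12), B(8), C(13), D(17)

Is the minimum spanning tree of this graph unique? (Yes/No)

No

Kruskal's algorithm — process edges by increasing weight (ties by edge label):
A—C (1): add. Components now {A,C} {B} {D} {E}
A—D (5): add. Components now {A,C,D} {B} {E}
C—D (5): skip — C and D already connected.
A—B (7): add. Components now {A,B,C,D} {E}
B—E (8): add. Components now {A,B,C,D,E}
Non-tree edge C—D has weight 5, equal to the heaviest edge on its tree cycle — swapping gives another MST of the same weight. Not unique.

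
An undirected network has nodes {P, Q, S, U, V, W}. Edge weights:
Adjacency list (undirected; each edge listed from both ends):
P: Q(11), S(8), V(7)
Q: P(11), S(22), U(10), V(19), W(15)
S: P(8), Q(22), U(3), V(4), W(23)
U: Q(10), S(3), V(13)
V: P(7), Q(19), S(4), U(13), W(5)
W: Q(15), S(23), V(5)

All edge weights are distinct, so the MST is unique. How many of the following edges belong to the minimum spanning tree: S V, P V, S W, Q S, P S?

2

Kruskal: consider edges lightest-first.
S U (3): add — endpoints in different components.
S V (4): add — endpoints in different components.
V W (5): add — endpoints in different components.
P V (7): add — endpoints in different components.
P S (8): skip — S and P already connected.
Q U (10): add — endpoints in different components.
MST edge set: {S U, S V, V W, P V, Q U}.
Of the listed edges, {S V, P V} are in the MST → 2.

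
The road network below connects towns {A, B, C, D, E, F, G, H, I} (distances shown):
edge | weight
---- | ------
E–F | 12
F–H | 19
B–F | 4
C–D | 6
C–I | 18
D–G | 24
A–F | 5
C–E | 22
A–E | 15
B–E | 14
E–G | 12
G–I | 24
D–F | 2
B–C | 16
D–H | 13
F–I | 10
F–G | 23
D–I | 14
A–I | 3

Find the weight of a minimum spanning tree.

57

Kruskal: consider edges lightest-first.
D–F (2): add — endpoints in different components.
A–I (3): add — endpoints in different components.
B–F (4): add — endpoints in different components.
A–F (5): add — endpoints in different components.
C–D (6): add — endpoints in different components.
F–I (10): skip — F and I already connected.
E–F (12): add — endpoints in different components.
E–G (12): add — endpoints in different components.
D–H (13): add — endpoints in different components.
MST edges: D–F, A–I, B–F, A–F, C–D, E–F, E–G, D–H; total weight 2+3+4+5+6+12+12+13 = 57.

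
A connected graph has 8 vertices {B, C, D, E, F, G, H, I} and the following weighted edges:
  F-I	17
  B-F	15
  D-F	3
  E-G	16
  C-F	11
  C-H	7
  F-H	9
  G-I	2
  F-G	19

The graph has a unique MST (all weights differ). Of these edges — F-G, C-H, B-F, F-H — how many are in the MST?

Sort edges by weight, then run Kruskal:
G-I (2): add — endpoints in different components.
D-F (3): add — endpoints in different components.
C-H (7): add — endpoints in different components.
F-H (9): add — endpoints in different components.
C-F (11): skip — C and F already connected.
B-F (15): add — endpoints in different components.
E-G (16): add — endpoints in different components.
F-I (17): add — endpoints in different components.
MST edge set: {G-I, D-F, C-H, F-H, B-F, E-G, F-I}.
Of the listed edges, {C-H, B-F, F-H} are in the MST → 3.

3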